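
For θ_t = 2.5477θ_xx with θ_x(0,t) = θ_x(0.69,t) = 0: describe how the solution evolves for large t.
θ → constant (steady state). Heat is conserved (no flux at boundaries); solution approaches the spatial average.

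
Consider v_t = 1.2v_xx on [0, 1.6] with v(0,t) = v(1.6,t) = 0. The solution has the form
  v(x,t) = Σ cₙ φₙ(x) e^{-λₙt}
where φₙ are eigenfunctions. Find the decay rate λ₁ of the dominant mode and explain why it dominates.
Eigenvalues: λₙ = 1.2n²π²/1.6².
First three modes:
  n=1: λ₁ = 1.2π²/1.6² ≈ 4.626
  n=2: λ₂ = 4.8π²/1.6² ≈ 18.506 (4× faster decay)
  n=3: λ₃ = 10.8π²/1.6² ≈ 41.637 (9× faster decay)
As t → ∞, higher modes decay exponentially faster. The n=1 mode dominates: v ~ c₁ sin(πx/1.6) e^{-λ₁t}.
Decay rate: λ₁ = 1.2π²/1.6² ≈ 4.626.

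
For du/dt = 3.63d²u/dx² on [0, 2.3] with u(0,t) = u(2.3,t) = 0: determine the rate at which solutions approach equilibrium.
Eigenvalues: λₙ = 3.63n²π²/2.3².
First three modes:
  n=1: λ₁ = 3.63π²/2.3² ≈ 6.773
  n=2: λ₂ = 14.52π²/2.3² ≈ 27.09 (4× faster decay)
  n=3: λ₃ = 32.67π²/2.3² ≈ 60.953 (9× faster decay)
As t → ∞, higher modes decay exponentially faster. The n=1 mode dominates: u ~ c₁ sin(πx/2.3) e^{-λ₁t}.
Decay rate: λ₁ = 3.63π²/2.3² ≈ 6.773.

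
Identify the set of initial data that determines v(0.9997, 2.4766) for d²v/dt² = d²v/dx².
Domain of dependence: [-1.4769, 3.4763]. Signals travel at speed 1, so data within |x - 0.9997| ≤ 1·2.4766 = 2.4766 can reach the point.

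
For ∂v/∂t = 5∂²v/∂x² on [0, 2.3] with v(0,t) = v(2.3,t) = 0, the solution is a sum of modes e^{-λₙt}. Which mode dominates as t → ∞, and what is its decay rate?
Eigenvalues: λₙ = 5n²π²/2.3².
First three modes:
  n=1: λ₁ = 5π²/2.3² ≈ 9.329
  n=2: λ₂ = 20π²/2.3² ≈ 37.314 (4× faster decay)
  n=3: λ₃ = 45π²/2.3² ≈ 83.957 (9× faster decay)
As t → ∞, higher modes decay exponentially faster. The n=1 mode dominates: v ~ c₁ sin(πx/2.3) e^{-λ₁t}.
Decay rate: λ₁ = 5π²/2.3² ≈ 9.329.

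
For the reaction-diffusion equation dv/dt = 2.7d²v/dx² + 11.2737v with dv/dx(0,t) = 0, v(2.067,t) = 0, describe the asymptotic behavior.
v grows unboundedly. Reaction dominates diffusion (r=11.2737 > κπ²/(4L²)≈1.56); solution grows exponentially.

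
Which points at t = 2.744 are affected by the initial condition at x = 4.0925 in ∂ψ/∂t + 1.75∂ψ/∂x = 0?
At x = 8.8945. The characteristic carries data from (4.0925, 0) to (8.8945, 2.744).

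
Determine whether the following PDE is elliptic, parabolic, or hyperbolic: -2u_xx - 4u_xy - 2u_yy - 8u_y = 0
Coefficients: A = -2, B = -4, C = -2. B² - 4AC = 0, which is zero, so the equation is parabolic.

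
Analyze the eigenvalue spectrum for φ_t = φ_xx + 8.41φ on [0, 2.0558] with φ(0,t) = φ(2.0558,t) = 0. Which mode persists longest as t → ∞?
Eigenvalues: λₙ = n²π²/2.0558² - 8.41.
First three modes:
  n=1: λ₁ = π²/2.0558² - 8.41 ≈ -6.075
  n=2: λ₂ = 4π²/2.0558² - 8.41 ≈ 0.931
  n=3: λ₃ = 9π²/2.0558² - 8.41 ≈ 12.607
Since π²/2.0558² ≈ 2.335 < 8.41, λ₁ < 0.
The n=1 mode grows fastest (−λₙ is largest for n=1) → dominates.
Asymptotic: φ ~ c₁ sin(πx/2.0558) e^{6.075t} (exponential growth at rate −λ₁ ≈ 6.075).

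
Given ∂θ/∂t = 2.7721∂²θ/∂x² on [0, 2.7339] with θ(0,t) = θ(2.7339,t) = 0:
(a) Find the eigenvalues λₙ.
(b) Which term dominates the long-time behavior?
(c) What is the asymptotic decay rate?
Eigenvalues: λₙ = 2.7721n²π²/2.7339².
First three modes:
  n=1: λ₁ = 2.7721π²/2.7339² ≈ 3.661
  n=2: λ₂ = 11.0884π²/2.7339² ≈ 14.642 (4× faster decay)
  n=3: λ₃ = 24.9489π²/2.7339² ≈ 32.945 (9× faster decay)
As t → ∞, higher modes decay exponentially faster. The n=1 mode dominates: θ ~ c₁ sin(πx/2.7339) e^{-λ₁t}.
Decay rate: λ₁ = 2.7721π²/2.7339² ≈ 3.661.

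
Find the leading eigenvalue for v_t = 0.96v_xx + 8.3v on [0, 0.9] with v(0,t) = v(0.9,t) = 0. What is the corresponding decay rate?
Eigenvalues: λₙ = 0.96n²π²/0.9² - 8.3.
First three modes:
  n=1: λ₁ = 0.96π²/0.9² - 8.3 ≈ 3.397
  n=2: λ₂ = 3.84π²/0.9² - 8.3 ≈ 38.489
  n=3: λ₃ = 8.64π²/0.9² - 8.3 ≈ 96.976
Since 0.96π²/0.9² ≈ 11.697 > 8.3, all λₙ > 0.
The n=1 mode decays slowest → dominates as t → ∞.
Asymptotic: v ~ c₁ sin(πx/0.9) e^{-λ₁t} with decay rate λ₁ ≈ 3.397.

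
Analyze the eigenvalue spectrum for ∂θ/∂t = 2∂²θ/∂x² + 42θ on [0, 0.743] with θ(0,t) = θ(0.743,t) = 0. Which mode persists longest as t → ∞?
Eigenvalues: λₙ = 2n²π²/0.743² - 42.
First three modes:
  n=1: λ₁ = 2π²/0.743² - 42 ≈ -6.244
  n=2: λ₂ = 8π²/0.743² - 42 ≈ 101.025
  n=3: λ₃ = 18π²/0.743² - 42 ≈ 279.806
Since 2π²/0.743² ≈ 35.756 < 42, λ₁ < 0.
The n=1 mode grows fastest (−λₙ is largest for n=1) → dominates.
Asymptotic: θ ~ c₁ sin(πx/0.743) e^{6.244t} (exponential growth at rate −λ₁ ≈ 6.244).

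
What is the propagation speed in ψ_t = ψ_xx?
Infinite. The heat equation is parabolic, not hyperbolic, so disturbances propagate instantly.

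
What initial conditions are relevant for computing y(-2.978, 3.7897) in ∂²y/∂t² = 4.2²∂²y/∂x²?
Domain of dependence: [-18.89474, 12.93874]. Signals travel at speed 4.2, so data within |x - -2.978| ≤ 4.2·3.7897 = 15.91674 can reach the point.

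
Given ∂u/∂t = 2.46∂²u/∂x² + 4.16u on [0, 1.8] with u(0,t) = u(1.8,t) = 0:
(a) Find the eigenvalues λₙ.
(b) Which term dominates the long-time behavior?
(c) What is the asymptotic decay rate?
Eigenvalues: λₙ = 2.46n²π²/1.8² - 4.16.
First three modes:
  n=1: λ₁ = 2.46π²/1.8² - 4.16 ≈ 3.334
  n=2: λ₂ = 9.84π²/1.8² - 4.16 ≈ 25.814
  n=3: λ₃ = 22.14π²/1.8² - 4.16 ≈ 63.282
Since 2.46π²/1.8² ≈ 7.494 > 4.16, all λₙ > 0.
The n=1 mode decays slowest → dominates as t → ∞.
Asymptotic: u ~ c₁ sin(πx/1.8) e^{-λ₁t} with decay rate λ₁ ≈ 3.334.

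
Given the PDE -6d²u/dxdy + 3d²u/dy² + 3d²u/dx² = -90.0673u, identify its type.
Rewriting in standard form: 3d²u/dx² - 6d²u/dxdy + 3d²u/dy² + 90.0673u = 0. The second-order coefficients are A = 3, B = -6, C = 3. Since B² - 4AC = 0 = 0, this is a parabolic PDE.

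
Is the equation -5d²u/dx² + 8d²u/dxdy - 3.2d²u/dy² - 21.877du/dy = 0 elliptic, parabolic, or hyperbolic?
Computing B² - 4AC with A = -5, B = 8, C = -3.2: discriminant = 0 (zero). Answer: parabolic.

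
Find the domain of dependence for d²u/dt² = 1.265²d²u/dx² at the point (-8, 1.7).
Domain of dependence: [-10.1505, -5.8495]. Signals travel at speed 1.265, so data within |x - -8| ≤ 1.265·1.7 = 2.1505 can reach the point.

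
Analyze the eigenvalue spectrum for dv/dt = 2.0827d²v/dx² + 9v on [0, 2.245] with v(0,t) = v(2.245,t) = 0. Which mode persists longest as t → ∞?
Eigenvalues: λₙ = 2.0827n²π²/2.245² - 9.
First three modes:
  n=1: λ₁ = 2.0827π²/2.245² - 9 ≈ -4.922
  n=2: λ₂ = 8.3308π²/2.245² - 9 ≈ 7.314
  n=3: λ₃ = 18.7443π²/2.245² - 9 ≈ 27.706
Since 2.0827π²/2.245² ≈ 4.078 < 9, λ₁ < 0.
The n=1 mode grows fastest (−λₙ is largest for n=1) → dominates.
Asymptotic: v ~ c₁ sin(πx/2.245) e^{4.922t} (exponential growth at rate −λ₁ ≈ 4.922).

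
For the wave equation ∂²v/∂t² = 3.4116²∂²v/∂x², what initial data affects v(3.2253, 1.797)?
Domain of dependence: [-2.9053452, 9.3559452]. Signals travel at speed 3.4116, so data within |x - 3.2253| ≤ 3.4116·1.797 = 6.1306452 can reach the point.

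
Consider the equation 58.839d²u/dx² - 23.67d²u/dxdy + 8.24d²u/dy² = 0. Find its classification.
Elliptic. (A = 58.839, B = -23.67, C = 8.24 gives B² - 4AC = -1379.06454.)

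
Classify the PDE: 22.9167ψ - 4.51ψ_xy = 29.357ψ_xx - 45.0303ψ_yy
Rewriting in standard form: -29.357ψ_xx - 4.51ψ_xy + 45.0303ψ_yy + 22.9167ψ = 0. A = -29.357, B = -4.51, C = 45.0303. Discriminant B² - 4AC = 5308.1581684. Since 5308.1581684 > 0, hyperbolic.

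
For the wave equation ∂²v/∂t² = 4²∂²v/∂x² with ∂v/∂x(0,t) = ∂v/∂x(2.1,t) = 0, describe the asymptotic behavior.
v oscillates about a mean that drifts linearly in t (generically unbounded; no decay). There is no damping, so the nonconstant modes persist as standing waves (energy conserved, no decay). But with Neumann conditions at both ends the constant mode has eigenvalue 0: the spatial mean M(t) of v satisfies M'' = 0, so M(t) = M(0) + M'(0)·t. Unless the initial velocity has zero mean (∫v_t(x,0)dx = 0), the solution grows linearly in t (unbounded, though not exponentially); if it does have zero mean, the solution stays bounded and simply oscillates.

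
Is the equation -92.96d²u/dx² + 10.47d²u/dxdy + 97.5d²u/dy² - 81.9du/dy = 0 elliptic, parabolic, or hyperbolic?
Computing B² - 4AC with A = -92.96, B = 10.47, C = 97.5: discriminant = 36364.0209 (positive). Answer: hyperbolic.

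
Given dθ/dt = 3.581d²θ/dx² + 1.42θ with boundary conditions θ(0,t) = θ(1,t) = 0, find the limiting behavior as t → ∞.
θ → 0. Diffusion dominates reaction (r=1.42 < κπ²/L²≈35.34); solution decays.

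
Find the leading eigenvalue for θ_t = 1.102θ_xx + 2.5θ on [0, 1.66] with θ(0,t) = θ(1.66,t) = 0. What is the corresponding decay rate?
Eigenvalues: λₙ = 1.102n²π²/1.66² - 2.5.
First three modes:
  n=1: λ₁ = 1.102π²/1.66² - 2.5 ≈ 1.447
  n=2: λ₂ = 4.408π²/1.66² - 2.5 ≈ 13.288
  n=3: λ₃ = 9.918π²/1.66² - 2.5 ≈ 33.023
Since 1.102π²/1.66² ≈ 3.947 > 2.5, all λₙ > 0.
The n=1 mode decays slowest → dominates as t → ∞.
Asymptotic: θ ~ c₁ sin(πx/1.66) e^{-λ₁t} with decay rate λ₁ ≈ 1.447.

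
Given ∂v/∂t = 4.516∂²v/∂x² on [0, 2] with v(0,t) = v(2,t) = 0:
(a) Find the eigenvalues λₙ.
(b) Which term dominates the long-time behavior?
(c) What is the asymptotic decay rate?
Eigenvalues: λₙ = 4.516n²π²/2².
First three modes:
  n=1: λ₁ = 4.516π²/2² ≈ 11.143
  n=2: λ₂ = 18.064π²/2² ≈ 44.571 (4× faster decay)
  n=3: λ₃ = 40.644π²/2² ≈ 100.285 (9× faster decay)
As t → ∞, higher modes decay exponentially faster. The n=1 mode dominates: v ~ c₁ sin(πx/2) e^{-λ₁t}.
Decay rate: λ₁ = 4.516π²/2² ≈ 11.143.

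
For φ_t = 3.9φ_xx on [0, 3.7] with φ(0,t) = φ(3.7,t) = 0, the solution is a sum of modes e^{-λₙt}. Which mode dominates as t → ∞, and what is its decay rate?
Eigenvalues: λₙ = 3.9n²π²/3.7².
First three modes:
  n=1: λ₁ = 3.9π²/3.7² ≈ 2.812
  n=2: λ₂ = 15.6π²/3.7² ≈ 11.247 (4× faster decay)
  n=3: λ₃ = 35.1π²/3.7² ≈ 25.305 (9× faster decay)
As t → ∞, higher modes decay exponentially faster. The n=1 mode dominates: φ ~ c₁ sin(πx/3.7) e^{-λ₁t}.
Decay rate: λ₁ = 3.9π²/3.7² ≈ 2.812.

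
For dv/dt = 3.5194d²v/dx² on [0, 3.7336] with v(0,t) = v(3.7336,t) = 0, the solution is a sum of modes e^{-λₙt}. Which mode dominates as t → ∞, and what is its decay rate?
Eigenvalues: λₙ = 3.5194n²π²/3.7336².
First three modes:
  n=1: λ₁ = 3.5194π²/3.7336² ≈ 2.492
  n=2: λ₂ = 14.0776π²/3.7336² ≈ 9.967 (4× faster decay)
  n=3: λ₃ = 31.6746π²/3.7336² ≈ 22.426 (9× faster decay)
As t → ∞, higher modes decay exponentially faster. The n=1 mode dominates: v ~ c₁ sin(πx/3.7336) e^{-λ₁t}.
Decay rate: λ₁ = 3.5194π²/3.7336² ≈ 2.492.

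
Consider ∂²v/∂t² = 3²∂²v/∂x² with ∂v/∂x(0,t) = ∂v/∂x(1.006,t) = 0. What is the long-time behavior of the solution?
As t → ∞, v oscillates about a mean that drifts linearly in t (generically unbounded; no decay). There is no damping, so the nonconstant modes persist as standing waves (energy conserved, no decay). But with Neumann conditions at both ends the constant mode has eigenvalue 0: the spatial mean M(t) of v satisfies M'' = 0, so M(t) = M(0) + M'(0)·t. Unless the initial velocity has zero mean (∫v_t(x,0)dx = 0), the solution grows linearly in t (unbounded, though not exponentially); if it does have zero mean, the solution stays bounded and simply oscillates.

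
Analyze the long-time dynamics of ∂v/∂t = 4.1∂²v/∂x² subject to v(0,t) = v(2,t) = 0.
Long-time behavior: v → 0. Heat diffuses out through both boundaries.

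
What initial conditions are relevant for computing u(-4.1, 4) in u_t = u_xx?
The entire real line. The heat equation has infinite propagation speed: any initial disturbance instantly affects all points (though exponentially small far away).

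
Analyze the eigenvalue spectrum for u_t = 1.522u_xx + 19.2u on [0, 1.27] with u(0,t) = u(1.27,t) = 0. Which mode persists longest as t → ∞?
Eigenvalues: λₙ = 1.522n²π²/1.27² - 19.2.
First three modes:
  n=1: λ₁ = 1.522π²/1.27² - 19.2 ≈ -9.887
  n=2: λ₂ = 6.088π²/1.27² - 19.2 ≈ 18.053
  n=3: λ₃ = 13.698π²/1.27² - 19.2 ≈ 64.62
Since 1.522π²/1.27² ≈ 9.313 < 19.2, λ₁ < 0.
The n=1 mode grows fastest (−λₙ is largest for n=1) → dominates.
Asymptotic: u ~ c₁ sin(πx/1.27) e^{9.887t} (exponential growth at rate −λ₁ ≈ 9.887).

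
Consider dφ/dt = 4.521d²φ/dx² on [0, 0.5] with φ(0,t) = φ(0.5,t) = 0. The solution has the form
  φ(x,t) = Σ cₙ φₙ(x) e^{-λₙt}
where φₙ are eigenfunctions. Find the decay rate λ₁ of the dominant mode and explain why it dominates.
Eigenvalues: λₙ = 4.521n²π²/0.5².
First three modes:
  n=1: λ₁ = 4.521π²/0.5² ≈ 178.482
  n=2: λ₂ = 18.084π²/0.5² ≈ 713.928 (4× faster decay)
  n=3: λ₃ = 40.689π²/0.5² ≈ 1606.337 (9× faster decay)
As t → ∞, higher modes decay exponentially faster. The n=1 mode dominates: φ ~ c₁ sin(πx/0.5) e^{-λ₁t}.
Decay rate: λ₁ = 4.521π²/0.5² ≈ 178.482.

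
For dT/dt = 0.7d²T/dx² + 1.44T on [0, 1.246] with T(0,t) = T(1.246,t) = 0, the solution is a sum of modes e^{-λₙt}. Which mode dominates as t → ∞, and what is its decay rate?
Eigenvalues: λₙ = 0.7n²π²/1.246² - 1.44.
First three modes:
  n=1: λ₁ = 0.7π²/1.246² - 1.44 ≈ 3.01
  n=2: λ₂ = 2.8π²/1.246² - 1.44 ≈ 16.36
  n=3: λ₃ = 6.3π²/1.246² - 1.44 ≈ 38.61
Since 0.7π²/1.246² ≈ 4.45 > 1.44, all λₙ > 0.
The n=1 mode decays slowest → dominates as t → ∞.
Asymptotic: T ~ c₁ sin(πx/1.246) e^{-λ₁t} with decay rate λ₁ ≈ 3.01.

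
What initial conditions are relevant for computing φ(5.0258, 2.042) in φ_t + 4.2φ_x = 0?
A single point: x = -3.5506. The characteristic through (5.0258, 2.042) is x - 4.2t = const, so x = 5.0258 - 4.2·2.042 = -3.5506.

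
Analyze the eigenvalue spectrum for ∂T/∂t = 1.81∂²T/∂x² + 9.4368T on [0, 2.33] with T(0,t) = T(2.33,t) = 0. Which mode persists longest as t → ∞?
Eigenvalues: λₙ = 1.81n²π²/2.33² - 9.4368.
First three modes:
  n=1: λ₁ = 1.81π²/2.33² - 9.4368 ≈ -6.146
  n=2: λ₂ = 7.24π²/2.33² - 9.4368 ≈ 3.725
  n=3: λ₃ = 16.29π²/2.33² - 9.4368 ≈ 20.178
Since 1.81π²/2.33² ≈ 3.291 < 9.4368, λ₁ < 0.
The n=1 mode grows fastest (−λₙ is largest for n=1) → dominates.
Asymptotic: T ~ c₁ sin(πx/2.33) e^{6.146t} (exponential growth at rate −λ₁ ≈ 6.146).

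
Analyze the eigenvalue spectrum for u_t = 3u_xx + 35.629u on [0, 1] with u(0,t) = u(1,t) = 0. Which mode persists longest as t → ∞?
Eigenvalues: λₙ = 3n²π²/1² - 35.629.
First three modes:
  n=1: λ₁ = 3π² - 35.629 ≈ -6.02
  n=2: λ₂ = 12π² - 35.629 ≈ 82.806
  n=3: λ₃ = 27π² - 35.629 ≈ 230.85
Since 3π² ≈ 29.609 < 35.629, λ₁ < 0.
The n=1 mode grows fastest (−λₙ is largest for n=1) → dominates.
Asymptotic: u ~ c₁ sin(πx/1) e^{6.02t} (exponential growth at rate −λ₁ ≈ 6.02).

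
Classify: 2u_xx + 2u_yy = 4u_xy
Rewriting in standard form: 2u_xx - 4u_xy + 2u_yy = 0. Parabolic (discriminant = 0).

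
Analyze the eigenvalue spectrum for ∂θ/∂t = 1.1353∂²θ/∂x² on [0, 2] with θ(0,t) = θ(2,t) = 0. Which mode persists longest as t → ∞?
Eigenvalues: λₙ = 1.1353n²π²/2².
First three modes:
  n=1: λ₁ = 1.1353π²/2² ≈ 2.801
  n=2: λ₂ = 4.5412π²/2² ≈ 11.205 (4× faster decay)
  n=3: λ₃ = 10.2177π²/2² ≈ 25.211 (9× faster decay)
As t → ∞, higher modes decay exponentially faster. The n=1 mode dominates: θ ~ c₁ sin(πx/2) e^{-λ₁t}.
Decay rate: λ₁ = 1.1353π²/2² ≈ 2.801.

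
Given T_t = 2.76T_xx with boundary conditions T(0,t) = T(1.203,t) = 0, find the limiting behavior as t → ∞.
T → 0. Heat diffuses out through both boundaries.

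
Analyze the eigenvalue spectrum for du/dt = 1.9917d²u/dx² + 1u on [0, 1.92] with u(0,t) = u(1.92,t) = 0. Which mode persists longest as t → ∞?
Eigenvalues: λₙ = 1.9917n²π²/1.92² - 1.
First three modes:
  n=1: λ₁ = 1.9917π²/1.92² - 1 ≈ 4.332
  n=2: λ₂ = 7.9668π²/1.92² - 1 ≈ 20.33
  n=3: λ₃ = 17.9253π²/1.92² - 1 ≈ 46.991
Since 1.9917π²/1.92² ≈ 5.332 > 1, all λₙ > 0.
The n=1 mode decays slowest → dominates as t → ∞.
Asymptotic: u ~ c₁ sin(πx/1.92) e^{-λ₁t} with decay rate λ₁ ≈ 4.332.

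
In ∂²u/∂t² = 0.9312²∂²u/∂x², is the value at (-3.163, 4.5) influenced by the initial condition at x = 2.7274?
No. The domain of dependence is [-7.3534, 1.0274], and 2.7274 is outside this interval.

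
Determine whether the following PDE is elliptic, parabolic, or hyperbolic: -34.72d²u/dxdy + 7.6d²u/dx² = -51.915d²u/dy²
Rewriting in standard form: 7.6d²u/dx² - 34.72d²u/dxdy + 51.915d²u/dy² = 0. Coefficients: A = 7.6, B = -34.72, C = 51.915. B² - 4AC = -372.7376, which is negative, so the equation is elliptic.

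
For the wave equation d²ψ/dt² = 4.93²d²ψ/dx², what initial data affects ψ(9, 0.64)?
Domain of dependence: [5.8448, 12.1552]. Signals travel at speed 4.93, so data within |x - 9| ≤ 4.93·0.64 = 3.1552 can reach the point.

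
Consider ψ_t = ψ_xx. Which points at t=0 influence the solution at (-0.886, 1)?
The entire real line. The heat equation has infinite propagation speed: any initial disturbance instantly affects all points (though exponentially small far away).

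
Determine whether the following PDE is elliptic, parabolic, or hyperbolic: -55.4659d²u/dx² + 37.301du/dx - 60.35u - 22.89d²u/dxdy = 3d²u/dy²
Rewriting in standard form: -55.4659d²u/dx² - 22.89d²u/dxdy - 3d²u/dy² + 37.301du/dx - 60.35u = 0. Coefficients: A = -55.4659, B = -22.89, C = -3. B² - 4AC = -141.6387, which is negative, so the equation is elliptic.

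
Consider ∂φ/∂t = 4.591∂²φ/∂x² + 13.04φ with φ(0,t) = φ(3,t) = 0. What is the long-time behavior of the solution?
As t → ∞, φ grows unboundedly. Reaction dominates diffusion (r=13.04 > κπ²/L²≈5.03); solution grows exponentially.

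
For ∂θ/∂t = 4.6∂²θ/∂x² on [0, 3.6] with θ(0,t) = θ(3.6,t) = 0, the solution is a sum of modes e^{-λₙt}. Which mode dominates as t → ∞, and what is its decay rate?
Eigenvalues: λₙ = 4.6n²π²/3.6².
First three modes:
  n=1: λ₁ = 4.6π²/3.6² ≈ 3.503
  n=2: λ₂ = 18.4π²/3.6² ≈ 14.012 (4× faster decay)
  n=3: λ₃ = 41.4π²/3.6² ≈ 31.528 (9× faster decay)
As t → ∞, higher modes decay exponentially faster. The n=1 mode dominates: θ ~ c₁ sin(πx/3.6) e^{-λ₁t}.
Decay rate: λ₁ = 4.6π²/3.6² ≈ 3.503.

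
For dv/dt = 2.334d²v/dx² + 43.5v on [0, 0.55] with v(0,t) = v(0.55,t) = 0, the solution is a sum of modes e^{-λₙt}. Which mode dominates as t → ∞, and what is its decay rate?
Eigenvalues: λₙ = 2.334n²π²/0.55² - 43.5.
First three modes:
  n=1: λ₁ = 2.334π²/0.55² - 43.5 ≈ 32.651
  n=2: λ₂ = 9.336π²/0.55² - 43.5 ≈ 261.104
  n=3: λ₃ = 21.006π²/0.55² - 43.5 ≈ 641.858
Since 2.334π²/0.55² ≈ 76.151 > 43.5, all λₙ > 0.
The n=1 mode decays slowest → dominates as t → ∞.
Asymptotic: v ~ c₁ sin(πx/0.55) e^{-λ₁t} with decay rate λ₁ ≈ 32.651.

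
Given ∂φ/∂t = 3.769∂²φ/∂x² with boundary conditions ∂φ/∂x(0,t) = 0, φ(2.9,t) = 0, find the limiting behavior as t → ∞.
φ → 0. Heat escapes through the Dirichlet boundary.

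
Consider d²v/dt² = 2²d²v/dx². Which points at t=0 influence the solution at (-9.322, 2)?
Domain of dependence: [-13.322, -5.322]. Signals travel at speed 2, so data within |x - -9.322| ≤ 2·2 = 4 can reach the point.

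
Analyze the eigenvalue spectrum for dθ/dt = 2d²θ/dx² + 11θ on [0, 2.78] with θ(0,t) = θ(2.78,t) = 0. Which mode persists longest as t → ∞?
Eigenvalues: λₙ = 2n²π²/2.78² - 11.
First three modes:
  n=1: λ₁ = 2π²/2.78² - 11 ≈ -8.446
  n=2: λ₂ = 8π²/2.78² - 11 ≈ -0.784
  n=3: λ₃ = 18π²/2.78² - 11 ≈ 11.987
Since 2π²/2.78² ≈ 2.554 < 11, λ₁ < 0.
The n=1 mode grows fastest (−λₙ is largest for n=1) → dominates.
Asymptotic: θ ~ c₁ sin(πx/2.78) e^{8.446t} (exponential growth at rate −λ₁ ≈ 8.446).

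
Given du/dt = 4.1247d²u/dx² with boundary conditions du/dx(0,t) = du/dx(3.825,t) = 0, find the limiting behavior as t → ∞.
u → constant (steady state). Heat is conserved (no flux at boundaries); solution approaches the spatial average.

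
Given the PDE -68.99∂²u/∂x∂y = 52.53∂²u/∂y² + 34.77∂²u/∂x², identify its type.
Rewriting in standard form: -34.77∂²u/∂x² - 68.99∂²u/∂x∂y - 52.53∂²u/∂y² = 0. The second-order coefficients are A = -34.77, B = -68.99, C = -52.53. Since B² - 4AC = -2546.2523 < 0, this is an elliptic PDE.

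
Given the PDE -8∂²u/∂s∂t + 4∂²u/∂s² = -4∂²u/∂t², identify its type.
Rewriting in standard form: 4∂²u/∂s² - 8∂²u/∂s∂t + 4∂²u/∂t² = 0. The second-order coefficients are A = 4, B = -8, C = 4. Since B² - 4AC = 0 = 0, this is a parabolic PDE.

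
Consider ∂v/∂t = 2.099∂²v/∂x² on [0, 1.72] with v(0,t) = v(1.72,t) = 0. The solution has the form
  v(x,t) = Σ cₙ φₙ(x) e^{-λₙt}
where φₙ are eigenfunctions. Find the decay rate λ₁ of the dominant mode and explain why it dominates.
Eigenvalues: λₙ = 2.099n²π²/1.72².
First three modes:
  n=1: λ₁ = 2.099π²/1.72² ≈ 7.003
  n=2: λ₂ = 8.396π²/1.72² ≈ 28.01 (4× faster decay)
  n=3: λ₃ = 18.891π²/1.72² ≈ 63.023 (9× faster decay)
As t → ∞, higher modes decay exponentially faster. The n=1 mode dominates: v ~ c₁ sin(πx/1.72) e^{-λ₁t}.
Decay rate: λ₁ = 2.099π²/1.72² ≈ 7.003.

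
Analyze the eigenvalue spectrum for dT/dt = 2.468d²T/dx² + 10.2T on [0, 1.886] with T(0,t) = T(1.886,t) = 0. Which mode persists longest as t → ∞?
Eigenvalues: λₙ = 2.468n²π²/1.886² - 10.2.
First three modes:
  n=1: λ₁ = 2.468π²/1.886² - 10.2 ≈ -3.352
  n=2: λ₂ = 9.872π²/1.886² - 10.2 ≈ 17.192
  n=3: λ₃ = 22.212π²/1.886² - 10.2 ≈ 51.432
Since 2.468π²/1.886² ≈ 6.848 < 10.2, λ₁ < 0.
The n=1 mode grows fastest (−λₙ is largest for n=1) → dominates.
Asymptotic: T ~ c₁ sin(πx/1.886) e^{3.352t} (exponential growth at rate −λ₁ ≈ 3.352).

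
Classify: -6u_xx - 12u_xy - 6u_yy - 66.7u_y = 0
Parabolic (discriminant = 0).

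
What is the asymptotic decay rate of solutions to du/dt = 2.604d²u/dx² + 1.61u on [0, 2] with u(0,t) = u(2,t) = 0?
Eigenvalues: λₙ = 2.604n²π²/2² - 1.61.
First three modes:
  n=1: λ₁ = 2.604π²/2² - 1.61 ≈ 4.815
  n=2: λ₂ = 10.416π²/2² - 1.61 ≈ 24.09
  n=3: λ₃ = 23.436π²/2² - 1.61 ≈ 56.216
Since 2.604π²/2² ≈ 6.425 > 1.61, all λₙ > 0.
The n=1 mode decays slowest → dominates as t → ∞.
Asymptotic: u ~ c₁ sin(πx/2) e^{-λ₁t} with decay rate λ₁ ≈ 4.815.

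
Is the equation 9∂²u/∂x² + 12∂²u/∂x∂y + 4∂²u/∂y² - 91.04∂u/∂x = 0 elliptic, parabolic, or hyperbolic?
Computing B² - 4AC with A = 9, B = 12, C = 4: discriminant = 0 (zero). Answer: parabolic.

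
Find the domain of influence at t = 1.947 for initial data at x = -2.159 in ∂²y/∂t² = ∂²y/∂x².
Domain of influence: [-4.106, -0.212]. Data at x = -2.159 spreads outward at speed 1.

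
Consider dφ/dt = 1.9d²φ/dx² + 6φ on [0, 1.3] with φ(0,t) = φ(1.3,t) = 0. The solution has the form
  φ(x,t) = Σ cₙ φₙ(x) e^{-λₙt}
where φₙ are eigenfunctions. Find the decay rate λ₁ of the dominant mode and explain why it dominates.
Eigenvalues: λₙ = 1.9n²π²/1.3² - 6.
First three modes:
  n=1: λ₁ = 1.9π²/1.3² - 6 ≈ 5.096
  n=2: λ₂ = 7.6π²/1.3² - 6 ≈ 38.384
  n=3: λ₃ = 17.1π²/1.3² - 6 ≈ 93.864
Since 1.9π²/1.3² ≈ 11.096 > 6, all λₙ > 0.
The n=1 mode decays slowest → dominates as t → ∞.
Asymptotic: φ ~ c₁ sin(πx/1.3) e^{-λ₁t} with decay rate λ₁ ≈ 5.096.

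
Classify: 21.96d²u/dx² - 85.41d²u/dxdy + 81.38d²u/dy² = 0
Hyperbolic (discriminant = 146.4489).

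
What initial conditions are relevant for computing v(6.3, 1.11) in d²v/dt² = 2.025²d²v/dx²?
Domain of dependence: [4.05225, 8.54775]. Signals travel at speed 2.025, so data within |x - 6.3| ≤ 2.025·1.11 = 2.24775 can reach the point.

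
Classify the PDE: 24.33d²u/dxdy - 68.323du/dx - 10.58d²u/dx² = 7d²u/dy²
Rewriting in standard form: -10.58d²u/dx² + 24.33d²u/dxdy - 7d²u/dy² - 68.323du/dx = 0. A = -10.58, B = 24.33, C = -7. Discriminant B² - 4AC = 295.7089. Since 295.7089 > 0, hyperbolic.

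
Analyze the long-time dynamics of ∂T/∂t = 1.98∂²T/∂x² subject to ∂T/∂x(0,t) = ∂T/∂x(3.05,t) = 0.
Long-time behavior: T → constant (steady state). Heat is conserved (no flux at boundaries); solution approaches the spatial average.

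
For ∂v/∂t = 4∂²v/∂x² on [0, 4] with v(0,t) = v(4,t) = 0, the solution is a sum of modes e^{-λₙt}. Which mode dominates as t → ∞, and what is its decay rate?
Eigenvalues: λₙ = 4n²π²/4².
First three modes:
  n=1: λ₁ = 4π²/4² ≈ 2.467
  n=2: λ₂ = 16π²/4² ≈ 9.87 (4× faster decay)
  n=3: λ₃ = 36π²/4² ≈ 22.207 (9× faster decay)
As t → ∞, higher modes decay exponentially faster. The n=1 mode dominates: v ~ c₁ sin(πx/4) e^{-λ₁t}.
Decay rate: λ₁ = 4π²/4² ≈ 2.467.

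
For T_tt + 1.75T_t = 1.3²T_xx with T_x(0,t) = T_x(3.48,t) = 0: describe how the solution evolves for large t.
T → constant (steady state). Damping (γ=1.75) dissipates the nonconstant modes; with Neumann BCs the spatial average obeys M''+γM'=0 and tends to a finite limit.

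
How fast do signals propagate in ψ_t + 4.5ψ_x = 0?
Speed = 4.5. Information travels along x - 4.5t = const (rightward).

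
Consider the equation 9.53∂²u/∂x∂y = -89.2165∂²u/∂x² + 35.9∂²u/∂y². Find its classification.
Rewriting in standard form: 89.2165∂²u/∂x² + 9.53∂²u/∂x∂y - 35.9∂²u/∂y² = 0. Hyperbolic. (A = 89.2165, B = 9.53, C = -35.9 gives B² - 4AC = 12902.3103.)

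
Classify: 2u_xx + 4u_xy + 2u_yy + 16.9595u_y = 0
Parabolic (discriminant = 0).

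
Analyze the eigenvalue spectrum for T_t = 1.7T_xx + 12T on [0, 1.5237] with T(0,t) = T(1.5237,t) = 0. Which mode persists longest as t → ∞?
Eigenvalues: λₙ = 1.7n²π²/1.5237² - 12.
First three modes:
  n=1: λ₁ = 1.7π²/1.5237² - 12 ≈ -4.773
  n=2: λ₂ = 6.8π²/1.5237² - 12 ≈ 16.907
  n=3: λ₃ = 15.3π²/1.5237² - 12 ≈ 53.042
Since 1.7π²/1.5237² ≈ 7.227 < 12, λ₁ < 0.
The n=1 mode grows fastest (−λₙ is largest for n=1) → dominates.
Asymptotic: T ~ c₁ sin(πx/1.5237) e^{4.773t} (exponential growth at rate −λ₁ ≈ 4.773).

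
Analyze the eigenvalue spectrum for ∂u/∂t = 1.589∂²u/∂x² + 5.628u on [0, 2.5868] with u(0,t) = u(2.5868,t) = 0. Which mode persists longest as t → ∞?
Eigenvalues: λₙ = 1.589n²π²/2.5868² - 5.628.
First three modes:
  n=1: λ₁ = 1.589π²/2.5868² - 5.628 ≈ -3.284
  n=2: λ₂ = 6.356π²/2.5868² - 5.628 ≈ 3.747
  n=3: λ₃ = 14.301π²/2.5868² - 5.628 ≈ 15.465
Since 1.589π²/2.5868² ≈ 2.344 < 5.628, λ₁ < 0.
The n=1 mode grows fastest (−λₙ is largest for n=1) → dominates.
Asymptotic: u ~ c₁ sin(πx/2.5868) e^{3.284t} (exponential growth at rate −λ₁ ≈ 3.284).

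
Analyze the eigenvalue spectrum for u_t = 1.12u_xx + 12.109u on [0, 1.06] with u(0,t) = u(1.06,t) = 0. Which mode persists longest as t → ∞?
Eigenvalues: λₙ = 1.12n²π²/1.06² - 12.109.
First three modes:
  n=1: λ₁ = 1.12π²/1.06² - 12.109 ≈ -2.271
  n=2: λ₂ = 4.48π²/1.06² - 12.109 ≈ 27.243
  n=3: λ₃ = 10.08π²/1.06² - 12.109 ≈ 76.433
Since 1.12π²/1.06² ≈ 9.838 < 12.109, λ₁ < 0.
The n=1 mode grows fastest (−λₙ is largest for n=1) → dominates.
Asymptotic: u ~ c₁ sin(πx/1.06) e^{2.271t} (exponential growth at rate −λ₁ ≈ 2.271).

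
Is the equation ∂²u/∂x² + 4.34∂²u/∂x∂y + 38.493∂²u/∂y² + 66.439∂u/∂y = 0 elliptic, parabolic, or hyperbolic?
Computing B² - 4AC with A = 1, B = 4.34, C = 38.493: discriminant = -135.1364 (negative). Answer: elliptic.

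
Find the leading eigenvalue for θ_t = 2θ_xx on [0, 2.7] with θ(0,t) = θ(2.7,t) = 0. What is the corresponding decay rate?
Eigenvalues: λₙ = 2n²π²/2.7².
First three modes:
  n=1: λ₁ = 2π²/2.7² ≈ 2.708
  n=2: λ₂ = 8π²/2.7² ≈ 10.831 (4× faster decay)
  n=3: λ₃ = 18π²/2.7² ≈ 24.369 (9× faster decay)
As t → ∞, higher modes decay exponentially faster. The n=1 mode dominates: θ ~ c₁ sin(πx/2.7) e^{-λ₁t}.
Decay rate: λ₁ = 2π²/2.7² ≈ 2.708.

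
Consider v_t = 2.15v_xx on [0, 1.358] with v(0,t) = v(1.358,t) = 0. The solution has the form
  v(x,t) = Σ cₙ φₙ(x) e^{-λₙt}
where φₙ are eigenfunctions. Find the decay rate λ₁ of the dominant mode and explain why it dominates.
Eigenvalues: λₙ = 2.15n²π²/1.358².
First three modes:
  n=1: λ₁ = 2.15π²/1.358² ≈ 11.506
  n=2: λ₂ = 8.6π²/1.358² ≈ 46.026 (4× faster decay)
  n=3: λ₃ = 19.35π²/1.358² ≈ 103.557 (9× faster decay)
As t → ∞, higher modes decay exponentially faster. The n=1 mode dominates: v ~ c₁ sin(πx/1.358) e^{-λ₁t}.
Decay rate: λ₁ = 2.15π²/1.358² ≈ 11.506.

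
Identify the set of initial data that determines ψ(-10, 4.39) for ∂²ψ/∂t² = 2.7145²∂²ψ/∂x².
Domain of dependence: [-21.916655, 1.916655]. Signals travel at speed 2.7145, so data within |x - -10| ≤ 2.7145·4.39 = 11.916655 can reach the point.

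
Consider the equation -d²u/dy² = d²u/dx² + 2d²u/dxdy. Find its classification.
Rewriting in standard form: -d²u/dx² - 2d²u/dxdy - d²u/dy² = 0. Parabolic. (A = -1, B = -2, C = -1 gives B² - 4AC = 0.)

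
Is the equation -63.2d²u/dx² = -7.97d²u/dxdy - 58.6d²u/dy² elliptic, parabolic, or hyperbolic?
Rewriting in standard form: -63.2d²u/dx² + 7.97d²u/dxdy + 58.6d²u/dy² = 0. Computing B² - 4AC with A = -63.2, B = 7.97, C = 58.6: discriminant = 14877.6009 (positive). Answer: hyperbolic.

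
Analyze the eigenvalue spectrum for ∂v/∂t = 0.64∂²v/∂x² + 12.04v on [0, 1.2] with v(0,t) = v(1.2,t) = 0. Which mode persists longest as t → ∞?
Eigenvalues: λₙ = 0.64n²π²/1.2² - 12.04.
First three modes:
  n=1: λ₁ = 0.64π²/1.2² - 12.04 ≈ -7.654
  n=2: λ₂ = 2.56π²/1.2² - 12.04 ≈ 5.506
  n=3: λ₃ = 5.76π²/1.2² - 12.04 ≈ 27.438
Since 0.64π²/1.2² ≈ 4.386 < 12.04, λ₁ < 0.
The n=1 mode grows fastest (−λₙ is largest for n=1) → dominates.
Asymptotic: v ~ c₁ sin(πx/1.2) e^{7.654t} (exponential growth at rate −λ₁ ≈ 7.654).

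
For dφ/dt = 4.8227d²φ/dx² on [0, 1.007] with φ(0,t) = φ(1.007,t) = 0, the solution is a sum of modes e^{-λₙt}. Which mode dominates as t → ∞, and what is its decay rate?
Eigenvalues: λₙ = 4.8227n²π²/1.007².
First three modes:
  n=1: λ₁ = 4.8227π²/1.007² ≈ 46.939
  n=2: λ₂ = 19.2908π²/1.007² ≈ 187.755 (4× faster decay)
  n=3: λ₃ = 43.4043π²/1.007² ≈ 422.448 (9× faster decay)
As t → ∞, higher modes decay exponentially faster. The n=1 mode dominates: φ ~ c₁ sin(πx/1.007) e^{-λ₁t}.
Decay rate: λ₁ = 4.8227π²/1.007² ≈ 46.939.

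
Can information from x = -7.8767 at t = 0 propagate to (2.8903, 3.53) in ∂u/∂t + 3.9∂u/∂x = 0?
No. Only data at x = -10.8767 affects (2.8903, 3.53). Advection has one-way propagation along characteristics.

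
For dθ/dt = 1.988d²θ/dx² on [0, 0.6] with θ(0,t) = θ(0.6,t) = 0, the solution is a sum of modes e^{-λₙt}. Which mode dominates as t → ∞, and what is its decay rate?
Eigenvalues: λₙ = 1.988n²π²/0.6².
First three modes:
  n=1: λ₁ = 1.988π²/0.6² ≈ 54.502
  n=2: λ₂ = 7.952π²/0.6² ≈ 218.009 (4× faster decay)
  n=3: λ₃ = 17.892π²/0.6² ≈ 490.519 (9× faster decay)
As t → ∞, higher modes decay exponentially faster. The n=1 mode dominates: θ ~ c₁ sin(πx/0.6) e^{-λ₁t}.
Decay rate: λ₁ = 1.988π²/0.6² ≈ 54.502.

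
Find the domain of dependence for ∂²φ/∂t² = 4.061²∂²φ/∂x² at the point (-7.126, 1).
Domain of dependence: [-11.187, -3.065]. Signals travel at speed 4.061, so data within |x - -7.126| ≤ 4.061·1 = 4.061 can reach the point.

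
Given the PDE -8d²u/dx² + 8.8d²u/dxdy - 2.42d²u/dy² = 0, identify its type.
The second-order coefficients are A = -8, B = 8.8, C = -2.42. Since B² - 4AC = 0 = 0, this is a parabolic PDE.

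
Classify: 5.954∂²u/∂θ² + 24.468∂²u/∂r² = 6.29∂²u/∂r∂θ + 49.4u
Rewriting in standard form: 24.468∂²u/∂r² - 6.29∂²u/∂r∂θ + 5.954∂²u/∂θ² - 49.4u = 0. Elliptic (discriminant = -543.165788).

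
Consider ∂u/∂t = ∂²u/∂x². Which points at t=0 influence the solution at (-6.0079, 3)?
The entire real line. The heat equation has infinite propagation speed: any initial disturbance instantly affects all points (though exponentially small far away).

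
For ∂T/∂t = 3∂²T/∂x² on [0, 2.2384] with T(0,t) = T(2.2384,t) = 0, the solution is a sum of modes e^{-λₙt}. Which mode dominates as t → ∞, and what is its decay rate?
Eigenvalues: λₙ = 3n²π²/2.2384².
First three modes:
  n=1: λ₁ = 3π²/2.2384² ≈ 5.909
  n=2: λ₂ = 12π²/2.2384² ≈ 23.638 (4× faster decay)
  n=3: λ₃ = 27π²/2.2384² ≈ 53.185 (9× faster decay)
As t → ∞, higher modes decay exponentially faster. The n=1 mode dominates: T ~ c₁ sin(πx/2.2384) e^{-λ₁t}.
Decay rate: λ₁ = 3π²/2.2384² ≈ 5.909.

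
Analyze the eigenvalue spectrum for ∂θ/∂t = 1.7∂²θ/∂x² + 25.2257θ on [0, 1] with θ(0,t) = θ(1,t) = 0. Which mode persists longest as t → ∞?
Eigenvalues: λₙ = 1.7n²π²/1² - 25.2257.
First three modes:
  n=1: λ₁ = 1.7π² - 25.2257 ≈ -8.447
  n=2: λ₂ = 6.8π² - 25.2257 ≈ 41.888
  n=3: λ₃ = 15.3π² - 25.2257 ≈ 125.779
Since 1.7π² ≈ 16.778 < 25.2257, λ₁ < 0.
The n=1 mode grows fastest (−λₙ is largest for n=1) → dominates.
Asymptotic: θ ~ c₁ sin(πx/1) e^{8.447t} (exponential growth at rate −λ₁ ≈ 8.447).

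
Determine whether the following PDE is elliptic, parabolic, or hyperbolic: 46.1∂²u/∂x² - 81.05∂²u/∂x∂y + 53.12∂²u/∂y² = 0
Coefficients: A = 46.1, B = -81.05, C = 53.12. B² - 4AC = -3226.2255, which is negative, so the equation is elliptic.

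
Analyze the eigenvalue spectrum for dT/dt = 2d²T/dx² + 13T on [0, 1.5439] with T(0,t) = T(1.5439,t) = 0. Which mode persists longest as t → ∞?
Eigenvalues: λₙ = 2n²π²/1.5439² - 13.
First three modes:
  n=1: λ₁ = 2π²/1.5439² - 13 ≈ -4.719
  n=2: λ₂ = 8π²/1.5439² - 13 ≈ 20.125
  n=3: λ₃ = 18π²/1.5439² - 13 ≈ 61.53
Since 2π²/1.5439² ≈ 8.281 < 13, λ₁ < 0.
The n=1 mode grows fastest (−λₙ is largest for n=1) → dominates.
Asymptotic: T ~ c₁ sin(πx/1.5439) e^{4.719t} (exponential growth at rate −λ₁ ≈ 4.719).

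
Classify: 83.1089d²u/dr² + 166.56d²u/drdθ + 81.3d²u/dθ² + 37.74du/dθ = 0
Hyperbolic (discriminant = 715.21932).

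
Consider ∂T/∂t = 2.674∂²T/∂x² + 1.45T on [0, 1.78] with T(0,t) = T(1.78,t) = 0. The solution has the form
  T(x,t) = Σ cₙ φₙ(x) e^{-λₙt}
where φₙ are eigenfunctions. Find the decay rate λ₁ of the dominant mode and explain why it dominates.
Eigenvalues: λₙ = 2.674n²π²/1.78² - 1.45.
First three modes:
  n=1: λ₁ = 2.674π²/1.78² - 1.45 ≈ 6.88
  n=2: λ₂ = 10.696π²/1.78² - 1.45 ≈ 31.868
  n=3: λ₃ = 24.066π²/1.78² - 1.45 ≈ 73.516
Since 2.674π²/1.78² ≈ 8.33 > 1.45, all λₙ > 0.
The n=1 mode decays slowest → dominates as t → ∞.
Asymptotic: T ~ c₁ sin(πx/1.78) e^{-λ₁t} with decay rate λ₁ ≈ 6.88.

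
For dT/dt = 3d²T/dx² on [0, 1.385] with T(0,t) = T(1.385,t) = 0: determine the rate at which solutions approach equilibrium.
Eigenvalues: λₙ = 3n²π²/1.385².
First three modes:
  n=1: λ₁ = 3π²/1.385² ≈ 15.436
  n=2: λ₂ = 12π²/1.385² ≈ 61.742 (4× faster decay)
  n=3: λ₃ = 27π²/1.385² ≈ 138.92 (9× faster decay)
As t → ∞, higher modes decay exponentially faster. The n=1 mode dominates: T ~ c₁ sin(πx/1.385) e^{-λ₁t}.
Decay rate: λ₁ = 3π²/1.385² ≈ 15.436.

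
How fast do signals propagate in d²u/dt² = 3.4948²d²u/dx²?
Speed = 3.4948. Information travels along characteristics x = x₀ ± 3.4948t.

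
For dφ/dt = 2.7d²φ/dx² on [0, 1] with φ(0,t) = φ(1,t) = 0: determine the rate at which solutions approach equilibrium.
Eigenvalues: λₙ = 2.7n²π².
First three modes:
  n=1: λ₁ = 2.7π² ≈ 26.648
  n=2: λ₂ = 10.8π² ≈ 106.592 (4× faster decay)
  n=3: λ₃ = 24.3π² ≈ 239.831 (9× faster decay)
As t → ∞, higher modes decay exponentially faster. The n=1 mode dominates: φ ~ c₁ sin(πx) e^{-λ₁t}.
Decay rate: λ₁ = 2.7π² ≈ 26.648.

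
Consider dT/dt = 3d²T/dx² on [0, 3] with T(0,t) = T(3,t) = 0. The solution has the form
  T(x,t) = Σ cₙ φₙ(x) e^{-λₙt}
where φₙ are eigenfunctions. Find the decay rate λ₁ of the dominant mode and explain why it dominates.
Eigenvalues: λₙ = 3n²π²/3².
First three modes:
  n=1: λ₁ = 3π²/3² ≈ 3.29
  n=2: λ₂ = 12π²/3² ≈ 13.159 (4× faster decay)
  n=3: λ₃ = 27π²/3² ≈ 29.609 (9× faster decay)
As t → ∞, higher modes decay exponentially faster. The n=1 mode dominates: T ~ c₁ sin(πx/3) e^{-λ₁t}.
Decay rate: λ₁ = 3π²/3² ≈ 3.29.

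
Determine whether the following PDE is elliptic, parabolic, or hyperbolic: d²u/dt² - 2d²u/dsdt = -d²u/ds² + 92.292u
Rewriting in standard form: d²u/ds² - 2d²u/dsdt + d²u/dt² - 92.292u = 0. Coefficients: A = 1, B = -2, C = 1. B² - 4AC = 0, which is zero, so the equation is parabolic.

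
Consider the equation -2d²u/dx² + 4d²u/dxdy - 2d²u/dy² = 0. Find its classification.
Parabolic. (A = -2, B = 4, C = -2 gives B² - 4AC = 0.)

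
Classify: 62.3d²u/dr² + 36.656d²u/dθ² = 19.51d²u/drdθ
Rewriting in standard form: 62.3d²u/dr² - 19.51d²u/drdθ + 36.656d²u/dθ² = 0. Elliptic (discriminant = -8754.0351).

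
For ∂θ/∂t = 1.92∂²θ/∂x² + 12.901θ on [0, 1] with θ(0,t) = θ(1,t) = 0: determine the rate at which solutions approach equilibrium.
Eigenvalues: λₙ = 1.92n²π²/1² - 12.901.
First three modes:
  n=1: λ₁ = 1.92π² - 12.901 ≈ 6.049
  n=2: λ₂ = 7.68π² - 12.901 ≈ 62.898
  n=3: λ₃ = 17.28π² - 12.901 ≈ 157.646
Since 1.92π² ≈ 18.95 > 12.901, all λₙ > 0.
The n=1 mode decays slowest → dominates as t → ∞.
Asymptotic: θ ~ c₁ sin(πx/1) e^{-λ₁t} with decay rate λ₁ ≈ 6.049.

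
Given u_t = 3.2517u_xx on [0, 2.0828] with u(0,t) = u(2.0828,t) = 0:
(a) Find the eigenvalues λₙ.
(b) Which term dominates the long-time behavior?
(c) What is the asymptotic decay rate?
Eigenvalues: λₙ = 3.2517n²π²/2.0828².
First three modes:
  n=1: λ₁ = 3.2517π²/2.0828² ≈ 7.398
  n=2: λ₂ = 13.0068π²/2.0828² ≈ 29.592 (4× faster decay)
  n=3: λ₃ = 29.2653π²/2.0828² ≈ 66.582 (9× faster decay)
As t → ∞, higher modes decay exponentially faster. The n=1 mode dominates: u ~ c₁ sin(πx/2.0828) e^{-λ₁t}.
Decay rate: λ₁ = 3.2517π²/2.0828² ≈ 7.398.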